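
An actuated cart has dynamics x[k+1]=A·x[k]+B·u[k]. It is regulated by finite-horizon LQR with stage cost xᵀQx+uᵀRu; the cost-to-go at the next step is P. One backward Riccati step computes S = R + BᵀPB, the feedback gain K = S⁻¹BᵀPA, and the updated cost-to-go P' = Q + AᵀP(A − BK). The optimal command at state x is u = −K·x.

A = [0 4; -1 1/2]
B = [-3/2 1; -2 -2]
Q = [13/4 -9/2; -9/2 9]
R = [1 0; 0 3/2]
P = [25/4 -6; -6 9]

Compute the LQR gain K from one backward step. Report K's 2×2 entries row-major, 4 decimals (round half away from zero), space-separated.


0.1928 -1.4311 0.2955 1.3360

BᵀP = [2.6250 -9.0000; 18.2500 -24.0000]
S = R + BᵀPB = [1 0; 0 3/2] + [14.0625 20.6250; 20.6250 66.2500] = [15.0625 20.6250; 20.6250 67.7500]
BᵀPA = [9.0000 6.0000; 24.0000 61.0000]
K = S⁻¹·BᵀPA = [0.1928 -1.4311; 0.2955 1.3360]
A−BK = [-0.0063 0.5174; -0.0233 0.3099]
AᵀP(A−BK) = [0.1716 0.3150; 0.3150 5.3387]
P' = Q + AᵀP(A−BK) = [3.4216 -4.1850; -4.1850 14.3387]
tr(P') = 17.7603


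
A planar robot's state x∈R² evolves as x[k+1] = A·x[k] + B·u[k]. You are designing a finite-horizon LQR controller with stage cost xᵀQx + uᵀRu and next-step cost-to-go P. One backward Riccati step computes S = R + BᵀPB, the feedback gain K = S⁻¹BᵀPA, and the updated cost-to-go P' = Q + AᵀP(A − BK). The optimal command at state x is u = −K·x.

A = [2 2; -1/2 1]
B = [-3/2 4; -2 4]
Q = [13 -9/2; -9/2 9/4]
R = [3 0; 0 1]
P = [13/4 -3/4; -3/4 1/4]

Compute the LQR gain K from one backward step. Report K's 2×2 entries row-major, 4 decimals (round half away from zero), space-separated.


-0.0199 -0.0397 0.6297 0.5322

BᵀP = [-3.3750 0.6250; 10.0000 -2.0000]
S = R + BᵀPB = [3 0; 0 1] + [3.8125 -11.0000; -11.0000 32.0000] = [6.8125 -11.0000; -11.0000 33.0000]
BᵀPA = [-7.0625 -6.1250; 21.0000 18.0000]
K = S⁻¹·BᵀPA = [-0.0199 -0.0397; 0.6297 0.5322]
A−BK = [-0.5488 -0.1884; -3.0587 -1.2083]
AᵀP(A−BK) = [1.1976 0.6680; 0.6680 0.4269]
P' = Q + AᵀP(A−BK) = [14.1976 -3.8320; -3.8320 2.6769]
tr(P') = 16.8745


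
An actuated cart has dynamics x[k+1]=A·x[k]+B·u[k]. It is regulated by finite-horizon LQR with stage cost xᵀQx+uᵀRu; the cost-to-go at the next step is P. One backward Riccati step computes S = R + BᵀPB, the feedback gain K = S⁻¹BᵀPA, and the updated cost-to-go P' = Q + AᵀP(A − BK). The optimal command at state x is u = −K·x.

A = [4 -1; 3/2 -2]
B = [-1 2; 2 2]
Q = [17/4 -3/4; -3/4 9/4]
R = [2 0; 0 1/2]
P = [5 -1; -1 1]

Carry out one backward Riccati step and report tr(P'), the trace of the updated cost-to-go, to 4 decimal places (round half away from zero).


9.3324

BᵀP = [-7.0000 3.0000; 8.0000 0.0000]
S = R + BᵀPB = [2 0; 0 1/2] + [13.0000 -8.0000; -8.0000 16.0000] = [15.0000 -8.0000; -8.0000 16.5000]
BᵀPA = [-23.5000 1.0000; 32.0000 -8.0000]
K = S⁻¹·BᵀPA = [-0.7180 -0.2589; 1.5913 -0.6104]
A−BK = [0.0995 -0.0381; -0.2466 -0.2616]
AᵀP(A−BK) = [2.4564 -0.0518; -0.0518 0.3760]
P' = Q + AᵀP(A−BK) = [6.7064 -0.8018; -0.8018 2.6260]
tr(P') = 9.3324


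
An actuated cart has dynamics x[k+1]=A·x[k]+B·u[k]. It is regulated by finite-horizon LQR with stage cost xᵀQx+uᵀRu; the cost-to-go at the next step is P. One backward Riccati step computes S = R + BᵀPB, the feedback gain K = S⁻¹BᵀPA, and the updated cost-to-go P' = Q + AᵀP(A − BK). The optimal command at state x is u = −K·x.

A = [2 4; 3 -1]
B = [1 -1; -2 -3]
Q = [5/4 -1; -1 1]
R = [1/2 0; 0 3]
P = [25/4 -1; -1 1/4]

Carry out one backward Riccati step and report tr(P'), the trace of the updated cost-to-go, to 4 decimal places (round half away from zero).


BᵀP = [8.2500 -1.5000; -3.2500 0.2500]
S = R + BᵀPB = [1/2 0; 0 3] + [11.2500 -3.7500; -3.7500 2.5000] = [11.7500 -3.7500; -3.7500 5.5000]
BᵀPA = [12.0000 34.5000; -5.7500 -13.2500]
K = S⁻¹·BᵀPA = [0.8789 2.7701; -0.4462 -0.5204]
A−BK = [0.6749 0.7095; 3.4190 2.9790]
AᵀP(A−BK) = [2.1378 3.0167; 3.0167 5.7868]
P' = Q + AᵀP(A−BK) = [3.3878 2.0167; 2.0167 6.7868]
tr(P') = 10.1746

10.1746


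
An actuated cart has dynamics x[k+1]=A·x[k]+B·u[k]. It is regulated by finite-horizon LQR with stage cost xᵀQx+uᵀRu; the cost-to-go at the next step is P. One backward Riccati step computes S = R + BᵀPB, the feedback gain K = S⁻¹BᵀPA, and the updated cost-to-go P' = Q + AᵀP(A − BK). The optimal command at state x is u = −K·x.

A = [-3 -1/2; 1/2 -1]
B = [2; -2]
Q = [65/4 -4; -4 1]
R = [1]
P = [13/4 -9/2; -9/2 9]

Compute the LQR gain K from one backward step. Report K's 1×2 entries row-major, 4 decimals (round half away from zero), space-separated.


-0.6977 0.2238

BᵀP = [15.5000 -27.0000]
S = R + BᵀPB = [1] + [85.0000] = [86.0000]
BᵀPA = [-60.0000 19.2500]
K = S⁻¹·BᵀPA = [-0.6977 0.2238]
A−BK = [-1.6047 -0.9477; -0.8953 -0.5523]
AᵀP(A−BK) = [3.1395 1.4302; 1.4302 1.0036]
P' = Q + AᵀP(A−BK) = [19.3895 -2.5698; -2.5698 2.0036]
tr(P') = 21.3932


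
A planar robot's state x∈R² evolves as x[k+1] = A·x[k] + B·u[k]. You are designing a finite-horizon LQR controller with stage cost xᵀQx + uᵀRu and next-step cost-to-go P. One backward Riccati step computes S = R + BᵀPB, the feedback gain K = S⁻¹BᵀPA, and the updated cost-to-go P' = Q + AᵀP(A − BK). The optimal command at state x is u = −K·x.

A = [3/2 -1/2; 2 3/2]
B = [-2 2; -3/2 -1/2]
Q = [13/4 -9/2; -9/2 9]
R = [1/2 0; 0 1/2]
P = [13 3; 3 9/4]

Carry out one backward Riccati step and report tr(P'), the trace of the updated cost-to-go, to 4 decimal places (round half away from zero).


13.5314

BᵀP = [-30.5000 -9.3750; 24.5000 4.8750]
S = R + BᵀPB = [1/2 0; 0 1/2] + [75.0625 -56.3125; -56.3125 46.5625] = [75.5625 -56.3125; -56.3125 47.0625]
BᵀPA = [-64.5000 1.1875; 46.5000 -4.9375]
K = S⁻¹·BᵀPA = [-1.0829 -0.5769; -0.3077 -0.7952]
A−BK = [-0.0504 -0.0634; 0.2217 0.2370]
AᵀP(A−BK) = [0.7103 0.5165; 0.5165 0.5711]
P' = Q + AᵀP(A−BK) = [3.9603 -3.9835; -3.9835 9.5711]
tr(P') = 13.5314


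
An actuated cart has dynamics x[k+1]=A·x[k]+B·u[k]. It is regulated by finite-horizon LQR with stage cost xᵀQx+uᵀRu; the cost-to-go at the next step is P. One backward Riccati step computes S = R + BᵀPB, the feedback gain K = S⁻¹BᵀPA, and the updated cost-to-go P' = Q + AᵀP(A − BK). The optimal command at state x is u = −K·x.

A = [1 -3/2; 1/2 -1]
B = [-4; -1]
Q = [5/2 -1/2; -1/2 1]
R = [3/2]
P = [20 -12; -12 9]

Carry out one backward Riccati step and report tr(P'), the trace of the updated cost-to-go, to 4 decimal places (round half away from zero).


BᵀP = [-68.0000 39.0000]
S = R + BᵀPB = [3/2] + [233.0000] = [234.5000]
BᵀPA = [-48.5000 63.0000]
K = S⁻¹·BᵀPA = [-0.2068 0.2687]
A−BK = [0.1727 -0.4254; 0.2932 -0.7313]
AᵀP(A−BK) = [0.2191 -0.4701; -0.4701 1.0746]
P' = Q + AᵀP(A−BK) = [2.7191 -0.9701; -0.9701 2.0746]
tr(P') = 4.7937

4.7937


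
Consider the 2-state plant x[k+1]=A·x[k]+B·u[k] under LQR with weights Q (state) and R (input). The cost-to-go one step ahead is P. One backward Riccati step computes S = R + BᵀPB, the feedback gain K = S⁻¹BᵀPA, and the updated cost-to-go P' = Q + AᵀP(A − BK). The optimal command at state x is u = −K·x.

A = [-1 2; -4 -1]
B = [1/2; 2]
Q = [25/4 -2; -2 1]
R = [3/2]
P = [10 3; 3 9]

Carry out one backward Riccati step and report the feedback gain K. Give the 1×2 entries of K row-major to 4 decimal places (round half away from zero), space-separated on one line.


-1.9348 0.0543

BᵀP = [11.0000 19.5000]
S = R + BᵀPB = [3/2] + [44.5000] = [46.0000]
BᵀPA = [-89.0000 2.5000]
K = S⁻¹·BᵀPA = [-1.9348 0.0543]
A−BK = [-0.0326 1.9728; -0.1304 -1.1087]
AᵀP(A−BK) = [5.8043 -0.1630; -0.1630 36.8641]
P' = Q + AᵀP(A−BK) = [12.0543 -2.1630; -2.1630 37.8641]
tr(P') = 49.9185


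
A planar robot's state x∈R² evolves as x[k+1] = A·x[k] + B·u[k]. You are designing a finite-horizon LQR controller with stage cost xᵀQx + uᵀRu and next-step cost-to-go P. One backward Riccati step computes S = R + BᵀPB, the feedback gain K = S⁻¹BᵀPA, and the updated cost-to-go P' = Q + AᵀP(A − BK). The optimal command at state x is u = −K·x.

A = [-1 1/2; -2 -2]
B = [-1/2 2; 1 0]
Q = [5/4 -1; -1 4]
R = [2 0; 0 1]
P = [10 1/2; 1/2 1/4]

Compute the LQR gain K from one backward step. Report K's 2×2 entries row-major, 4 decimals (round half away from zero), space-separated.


BᵀP = [-4.5000 0.0000; 20.0000 1.0000]
S = R + BᵀPB = [2 0; 0 1] + [2.2500 -9.0000; -9.0000 40.0000] = [4.2500 -9.0000; -9.0000 41.0000]
BᵀPA = [4.5000 -2.2500; -22.0000 8.0000]
K = S⁻¹·BᵀPA = [-0.1448 -0.2172; -0.5684 0.1475]
A−BK = [0.0643 0.0965; -1.8552 -1.7828]
AᵀP(A−BK) = [1.1475 0.7212; 0.7212 0.8318]
P' = Q + AᵀP(A−BK) = [2.3975 -0.2788; -0.2788 4.8318]
tr(P') = 7.2292

-0.1448 -0.2172 -0.5684 0.1475


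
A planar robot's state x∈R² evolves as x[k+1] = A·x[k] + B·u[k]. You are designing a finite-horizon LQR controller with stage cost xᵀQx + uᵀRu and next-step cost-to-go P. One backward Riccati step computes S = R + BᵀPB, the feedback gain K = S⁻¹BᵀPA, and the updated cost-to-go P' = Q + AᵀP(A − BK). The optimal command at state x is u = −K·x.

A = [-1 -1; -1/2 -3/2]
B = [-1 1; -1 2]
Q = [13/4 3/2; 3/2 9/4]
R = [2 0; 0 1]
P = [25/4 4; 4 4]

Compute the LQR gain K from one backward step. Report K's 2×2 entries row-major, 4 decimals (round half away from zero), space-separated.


BᵀP = [-10.2500 -8.0000; 14.2500 12.0000]
S = R + BᵀPB = [2 0; 0 1] + [18.2500 -26.2500; -26.2500 38.2500] = [20.2500 -26.2500; -26.2500 39.2500]
BᵀPA = [14.2500 22.2500; -20.2500 -32.2500]
K = S⁻¹·BᵀPA = [0.2624 0.2530; -0.3404 -0.6525]
A−BK = [-0.3972 -0.0946; 0.4433 0.0579]
AᵀP(A−BK) = [0.6170 0.4326; 0.4326 0.5792]
P' = Q + AᵀP(A−BK) = [3.8670 1.9326; 1.9326 2.8292]
tr(P') = 6.6962

0.2624 0.2530 -0.3404 -0.6525


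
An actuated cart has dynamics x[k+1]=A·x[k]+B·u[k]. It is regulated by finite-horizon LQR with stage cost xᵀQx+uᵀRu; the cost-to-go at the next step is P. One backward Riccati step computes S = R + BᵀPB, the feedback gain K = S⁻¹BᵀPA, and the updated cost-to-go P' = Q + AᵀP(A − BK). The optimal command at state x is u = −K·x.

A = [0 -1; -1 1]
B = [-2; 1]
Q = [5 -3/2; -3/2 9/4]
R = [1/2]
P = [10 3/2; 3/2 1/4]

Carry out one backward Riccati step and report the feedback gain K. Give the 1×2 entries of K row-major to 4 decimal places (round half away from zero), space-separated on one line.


0.0791 0.4532

BᵀP = [-18.5000 -2.7500]
S = R + BᵀPB = [1/2] + [34.2500] = [34.7500]
BᵀPA = [2.7500 15.7500]
K = S⁻¹·BᵀPA = [0.0791 0.4532]
A−BK = [0.1583 -0.0935; -1.0791 0.5468]
AᵀP(A−BK) = [0.0324 0.0036; 0.0036 0.1115]
P' = Q + AᵀP(A−BK) = [5.0324 -1.4964; -1.4964 2.3615]
tr(P') = 7.3939


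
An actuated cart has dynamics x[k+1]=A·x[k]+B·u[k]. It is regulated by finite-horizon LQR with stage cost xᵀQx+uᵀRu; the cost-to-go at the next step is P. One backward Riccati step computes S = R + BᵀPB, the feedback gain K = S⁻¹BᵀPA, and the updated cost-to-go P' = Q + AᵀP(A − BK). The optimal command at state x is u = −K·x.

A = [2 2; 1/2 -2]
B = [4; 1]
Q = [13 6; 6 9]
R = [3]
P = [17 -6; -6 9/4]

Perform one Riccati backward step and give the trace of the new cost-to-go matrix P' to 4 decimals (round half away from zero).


25.3574

BᵀP = [62.0000 -21.7500]
S = R + BᵀPB = [3] + [226.2500] = [229.2500]
BᵀPA = [113.1250 167.5000]
K = S⁻¹·BᵀPA = [0.4935 0.7306]
A−BK = [0.0262 -0.9226; 0.0065 -2.7306]
AᵀP(A−BK) = [0.7402 1.0960; 1.0960 2.6172]
P' = Q + AᵀP(A−BK) = [13.7402 7.0960; 7.0960 11.6172]
tr(P') = 25.3574


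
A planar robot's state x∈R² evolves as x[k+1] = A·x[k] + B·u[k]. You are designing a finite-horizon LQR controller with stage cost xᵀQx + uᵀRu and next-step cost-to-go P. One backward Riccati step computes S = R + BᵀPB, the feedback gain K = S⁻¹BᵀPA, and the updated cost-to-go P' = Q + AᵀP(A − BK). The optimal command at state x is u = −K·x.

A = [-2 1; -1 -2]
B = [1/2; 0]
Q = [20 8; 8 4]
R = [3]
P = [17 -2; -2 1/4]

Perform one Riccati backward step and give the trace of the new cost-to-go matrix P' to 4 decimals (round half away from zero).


BᵀP = [8.5000 -1.0000]
S = R + BᵀPB = [3] + [4.2500] = [7.2500]
BᵀPA = [-16.0000 10.5000]
K = S⁻¹·BᵀPA = [-2.2069 1.4483]
A−BK = [-0.8966 0.2759; -1.0000 -2.0000]
AᵀP(A−BK) = [24.9397 -16.3276; -16.3276 10.7931]
P' = Q + AᵀP(A−BK) = [44.9397 -8.3276; -8.3276 14.7931]
tr(P') = 59.7328

59.7328


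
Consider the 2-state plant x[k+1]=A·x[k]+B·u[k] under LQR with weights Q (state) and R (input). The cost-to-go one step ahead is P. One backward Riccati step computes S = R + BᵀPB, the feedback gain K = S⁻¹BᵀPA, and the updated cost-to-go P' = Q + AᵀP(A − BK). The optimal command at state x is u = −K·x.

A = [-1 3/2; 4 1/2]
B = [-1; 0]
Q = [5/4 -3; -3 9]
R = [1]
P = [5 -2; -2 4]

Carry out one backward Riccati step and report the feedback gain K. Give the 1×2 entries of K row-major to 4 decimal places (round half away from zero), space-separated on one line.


BᵀP = [-5.0000 2.0000]
S = R + BᵀPB = [1] + [5.0000] = [6.0000]
BᵀPA = [13.0000 -6.5000]
K = S⁻¹·BᵀPA = [2.1667 -1.0833]
A−BK = [1.1667 0.4167; 4.0000 0.5000]
AᵀP(A−BK) = [56.8333 3.5833; 3.5833 2.2083]
P' = Q + AᵀP(A−BK) = [58.0833 0.5833; 0.5833 11.2083]
tr(P') = 69.2917

2.1667 -1.0833


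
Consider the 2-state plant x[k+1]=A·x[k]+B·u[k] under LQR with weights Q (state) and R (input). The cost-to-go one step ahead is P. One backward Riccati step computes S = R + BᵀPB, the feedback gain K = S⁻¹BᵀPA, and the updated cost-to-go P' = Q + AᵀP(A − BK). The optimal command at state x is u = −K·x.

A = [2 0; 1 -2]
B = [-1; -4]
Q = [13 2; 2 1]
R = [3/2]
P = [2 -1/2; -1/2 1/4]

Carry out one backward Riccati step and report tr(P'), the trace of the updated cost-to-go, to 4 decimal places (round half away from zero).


20.8929

BᵀP = [0.0000 -0.5000]
S = R + BᵀPB = [3/2] + [2.0000] = [3.5000]
BᵀPA = [-0.5000 1.0000]
K = S⁻¹·BᵀPA = [-0.1429 0.2857]
A−BK = [1.8571 0.2857; 0.4286 -0.8571]
AᵀP(A−BK) = [6.1786 1.6429; 1.6429 0.7143]
P' = Q + AᵀP(A−BK) = [19.1786 3.6429; 3.6429 1.7143]
tr(P') = 20.8929


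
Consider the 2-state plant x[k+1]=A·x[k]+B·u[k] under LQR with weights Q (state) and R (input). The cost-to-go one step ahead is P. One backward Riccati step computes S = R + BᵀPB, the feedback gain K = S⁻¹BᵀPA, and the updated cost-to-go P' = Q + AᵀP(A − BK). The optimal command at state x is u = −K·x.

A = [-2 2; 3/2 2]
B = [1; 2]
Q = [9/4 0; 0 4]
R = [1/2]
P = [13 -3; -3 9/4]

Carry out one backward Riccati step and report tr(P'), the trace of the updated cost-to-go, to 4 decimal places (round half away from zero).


77.6399

BᵀP = [7.0000 1.5000]
S = R + BᵀPB = [1/2] + [10.0000] = [10.5000]
BᵀPA = [-11.7500 17.0000]
K = S⁻¹·BᵀPA = [-1.1190 1.6190]
A−BK = [-0.8810 0.3810; 3.7381 -1.2381]
AᵀP(A−BK) = [61.9137 -23.2262; -23.2262 9.4762]
P' = Q + AᵀP(A−BK) = [64.1637 -23.2262; -23.2262 13.4762]
tr(P') = 77.6399


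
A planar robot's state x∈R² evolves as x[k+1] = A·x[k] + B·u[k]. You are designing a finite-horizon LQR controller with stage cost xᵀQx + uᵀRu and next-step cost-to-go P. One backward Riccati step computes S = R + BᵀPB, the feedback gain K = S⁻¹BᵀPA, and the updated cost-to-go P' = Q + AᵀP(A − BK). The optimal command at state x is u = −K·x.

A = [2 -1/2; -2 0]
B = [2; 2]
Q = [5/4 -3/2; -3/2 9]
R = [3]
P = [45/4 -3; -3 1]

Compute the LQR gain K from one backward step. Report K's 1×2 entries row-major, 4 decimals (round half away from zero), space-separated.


BᵀP = [16.5000 -4.0000]
S = R + BᵀPB = [3] + [25.0000] = [28.0000]
BᵀPA = [41.0000 -8.2500]
K = S⁻¹·BᵀPA = [1.4643 -0.2946]
A−BK = [-0.9286 0.0893; -4.9286 0.5893]
AᵀP(A−BK) = [12.9643 -2.1696; -2.1696 0.3817]
P' = Q + AᵀP(A−BK) = [14.2143 -3.6696; -3.6696 9.3817]
tr(P') = 23.5960

1.4643 -0.2946


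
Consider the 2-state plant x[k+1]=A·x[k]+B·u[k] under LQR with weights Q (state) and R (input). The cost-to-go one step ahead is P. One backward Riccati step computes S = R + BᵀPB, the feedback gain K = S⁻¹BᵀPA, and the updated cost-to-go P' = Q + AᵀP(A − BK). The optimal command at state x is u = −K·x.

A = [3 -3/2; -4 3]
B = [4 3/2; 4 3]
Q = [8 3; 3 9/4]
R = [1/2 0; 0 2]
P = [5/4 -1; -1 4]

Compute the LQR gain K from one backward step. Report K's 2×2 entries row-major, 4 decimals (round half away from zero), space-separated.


1.0231 -0.5570 -2.6323 1.6998

BᵀP = [1.0000 12.0000; -1.1250 10.5000]
S = R + BᵀPB = [1/2 0; 0 2] + [52.0000 37.5000; 37.5000 29.8125] = [52.5000 37.5000; 37.5000 31.8125]
BᵀPA = [-45.0000 34.5000; -45.3750 33.1875]
K = S⁻¹·BᵀPA = [1.0231 -0.5570; -2.6323 1.6998]
A−BK = [2.8561 -1.8217; -0.1954 0.1286]
AᵀP(A−BK) = [25.8472 -16.5613; -16.5613 10.6167]
P' = Q + AᵀP(A−BK) = [33.8472 -13.5613; -13.5613 12.8667]
tr(P') = 46.7139


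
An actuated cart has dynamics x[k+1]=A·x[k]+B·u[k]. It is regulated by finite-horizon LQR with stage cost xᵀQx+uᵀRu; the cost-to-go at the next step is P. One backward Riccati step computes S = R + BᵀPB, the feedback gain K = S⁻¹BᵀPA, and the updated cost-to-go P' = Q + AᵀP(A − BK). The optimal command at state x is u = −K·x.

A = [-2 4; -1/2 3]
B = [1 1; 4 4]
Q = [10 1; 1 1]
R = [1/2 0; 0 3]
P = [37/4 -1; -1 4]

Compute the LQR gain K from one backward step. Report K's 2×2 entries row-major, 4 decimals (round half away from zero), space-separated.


BᵀP = [5.2500 15.0000; 5.2500 15.0000]
S = R + BᵀPB = [1/2 0; 0 3] + [65.2500 65.2500; 65.2500 65.2500] = [65.7500 65.2500; 65.2500 68.2500]
BᵀPA = [-18.0000 66.0000; -18.0000 66.0000]
K = S⁻¹·BᵀPA = [-0.2349 0.8613; -0.0392 0.1436]
A−BK = [-1.7259 2.9951; 0.5962 -1.0196]
AᵀP(A−BK) = [31.0669 -53.9119; -53.9119 93.6770]
P' = Q + AᵀP(A−BK) = [41.0669 -52.9119; -52.9119 94.6770]
tr(P') = 135.7439

-0.2349 0.8613 -0.0392 0.1436


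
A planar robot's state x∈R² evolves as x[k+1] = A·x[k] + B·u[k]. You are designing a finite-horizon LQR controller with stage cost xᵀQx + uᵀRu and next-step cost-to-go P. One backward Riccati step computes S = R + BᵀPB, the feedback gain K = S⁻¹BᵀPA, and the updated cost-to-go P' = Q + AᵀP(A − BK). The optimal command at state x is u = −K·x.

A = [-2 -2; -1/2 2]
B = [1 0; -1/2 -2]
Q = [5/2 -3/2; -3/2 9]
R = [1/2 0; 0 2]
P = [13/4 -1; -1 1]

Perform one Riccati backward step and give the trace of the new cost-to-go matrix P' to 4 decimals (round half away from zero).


BᵀP = [3.7500 -1.5000; 2.0000 -2.0000]
S = R + BᵀPB = [1/2 0; 0 2] + [4.5000 3.0000; 3.0000 4.0000] = [5.0000 3.0000; 3.0000 6.0000]
BᵀPA = [-6.7500 -10.5000; -3.0000 -8.0000]
K = S⁻¹·BᵀPA = [-1.5000 -1.8571; 0.2500 -0.4048]
A−BK = [-0.5000 -0.1429; -0.7500 0.2619]
AᵀP(A−BK) = [1.8750 1.2500; 1.2500 2.2619]
P' = Q + AᵀP(A−BK) = [4.3750 -0.2500; -0.2500 11.2619]
tr(P') = 15.6369

15.6369


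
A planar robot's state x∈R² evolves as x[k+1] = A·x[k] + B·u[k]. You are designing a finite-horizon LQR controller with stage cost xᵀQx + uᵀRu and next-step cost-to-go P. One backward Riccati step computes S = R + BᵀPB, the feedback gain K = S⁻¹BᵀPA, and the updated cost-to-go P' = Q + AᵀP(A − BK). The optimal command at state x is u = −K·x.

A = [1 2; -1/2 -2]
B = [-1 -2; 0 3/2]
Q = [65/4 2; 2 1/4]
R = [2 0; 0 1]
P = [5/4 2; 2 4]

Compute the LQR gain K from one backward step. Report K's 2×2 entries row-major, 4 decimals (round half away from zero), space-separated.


-0.1053 0.3158 -0.1842 -0.9474

BᵀP = [-1.2500 -2.0000; 0.5000 2.0000]
S = R + BᵀPB = [2 0; 0 1] + [1.2500 -0.5000; -0.5000 2.0000] = [3.2500 -0.5000; -0.5000 3.0000]
BᵀPA = [-0.2500 1.5000; -0.5000 -3.0000]
K = S⁻¹·BᵀPA = [-0.1053 0.3158; -0.1842 -0.9474]
A−BK = [0.5263 0.4211; -0.2237 -0.5789]
AᵀP(A−BK) = [0.1316 0.1053; 0.1053 1.6842]
P' = Q + AᵀP(A−BK) = [16.3816 2.1053; 2.1053 1.9342]
tr(P') = 18.3158


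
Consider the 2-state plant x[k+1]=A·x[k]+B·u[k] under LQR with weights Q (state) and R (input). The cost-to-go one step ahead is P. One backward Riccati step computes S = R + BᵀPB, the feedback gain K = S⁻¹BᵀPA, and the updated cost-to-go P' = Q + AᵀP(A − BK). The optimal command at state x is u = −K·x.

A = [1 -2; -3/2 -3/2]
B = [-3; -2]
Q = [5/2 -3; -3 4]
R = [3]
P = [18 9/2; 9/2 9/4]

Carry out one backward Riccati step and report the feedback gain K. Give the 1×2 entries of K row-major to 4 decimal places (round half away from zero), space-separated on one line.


-0.1579 0.6711

BᵀP = [-63.0000 -18.0000]
S = R + BᵀPB = [3] + [225.0000] = [228.0000]
BᵀPA = [-36.0000 153.0000]
K = S⁻¹·BᵀPA = [-0.1579 0.6711]
A−BK = [0.5263 0.0132; -1.8158 -0.1579]
AᵀP(A−BK) = [3.8783 -0.0296; -0.0296 1.3914]
P' = Q + AᵀP(A−BK) = [6.3783 -3.0296; -3.0296 5.3914]
tr(P') = 11.7697


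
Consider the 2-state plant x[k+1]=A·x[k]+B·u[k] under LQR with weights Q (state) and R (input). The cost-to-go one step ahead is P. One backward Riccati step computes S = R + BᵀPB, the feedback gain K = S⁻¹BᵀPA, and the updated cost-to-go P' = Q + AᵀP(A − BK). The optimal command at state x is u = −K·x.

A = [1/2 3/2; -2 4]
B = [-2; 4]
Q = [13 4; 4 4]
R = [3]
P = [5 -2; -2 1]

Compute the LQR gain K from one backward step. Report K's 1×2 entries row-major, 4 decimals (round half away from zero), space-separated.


-0.3521 0.0704

BᵀP = [-18.0000 8.0000]
S = R + BᵀPB = [3] + [68.0000] = [71.0000]
BᵀPA = [-25.0000 5.0000]
K = S⁻¹·BᵀPA = [-0.3521 0.0704]
A−BK = [-0.2042 1.6408; -0.5915 3.7183]
AᵀP(A−BK) = [0.4472 -0.4894; -0.4894 2.8979]
P' = Q + AᵀP(A−BK) = [13.4472 3.5106; 3.5106 6.8979]
tr(P') = 20.3451


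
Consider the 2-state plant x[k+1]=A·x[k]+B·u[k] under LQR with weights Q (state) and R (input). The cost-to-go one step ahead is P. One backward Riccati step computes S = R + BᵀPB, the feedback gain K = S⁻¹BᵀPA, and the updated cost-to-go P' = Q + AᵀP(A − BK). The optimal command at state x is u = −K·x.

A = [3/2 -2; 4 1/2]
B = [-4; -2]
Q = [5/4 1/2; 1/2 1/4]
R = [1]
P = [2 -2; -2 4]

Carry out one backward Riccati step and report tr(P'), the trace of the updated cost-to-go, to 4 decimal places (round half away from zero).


53.1176

BᵀP = [-4.0000 0.0000]
S = R + BᵀPB = [1] + [16.0000] = [17.0000]
BᵀPA = [-6.0000 8.0000]
K = S⁻¹·BᵀPA = [-0.3529 0.4706]
A−BK = [0.0882 -0.1176; 3.2941 1.4412]
AᵀP(A−BK) = [42.3824 19.3235; 19.3235 9.2353]
P' = Q + AᵀP(A−BK) = [43.6324 19.8235; 19.8235 9.4853]
tr(P') = 53.1176


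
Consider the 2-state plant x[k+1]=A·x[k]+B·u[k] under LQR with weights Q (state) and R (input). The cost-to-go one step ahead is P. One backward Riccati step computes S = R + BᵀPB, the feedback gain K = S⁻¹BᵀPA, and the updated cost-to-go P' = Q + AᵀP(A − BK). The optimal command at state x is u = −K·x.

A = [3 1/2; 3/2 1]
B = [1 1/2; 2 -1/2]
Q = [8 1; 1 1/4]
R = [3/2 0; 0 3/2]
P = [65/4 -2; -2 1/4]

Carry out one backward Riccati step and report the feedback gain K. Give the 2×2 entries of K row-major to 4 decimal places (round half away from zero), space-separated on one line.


BᵀP = [12.2500 -1.5000; 9.1250 -1.1250]
S = R + BᵀPB = [3/2 0; 0 3/2] + [9.2500 6.8750; 6.8750 5.1250] = [10.7500 6.8750; 6.8750 6.6250]
BᵀPA = [34.5000 4.6250; 25.6875 3.4375]
K = S⁻¹·BᵀPA = [2.1693 0.2926; 1.6262 0.2153]
A−BK = [0.0176 0.0998; -2.0254 0.5225]
AᵀP(A−BK) = [12.1989 1.6270; 1.6270 0.2194]
P' = Q + AᵀP(A−BK) = [20.1989 2.6270; 2.6270 0.4694]
tr(P') = 20.6683

2.1693 0.2926 1.6262 0.2153


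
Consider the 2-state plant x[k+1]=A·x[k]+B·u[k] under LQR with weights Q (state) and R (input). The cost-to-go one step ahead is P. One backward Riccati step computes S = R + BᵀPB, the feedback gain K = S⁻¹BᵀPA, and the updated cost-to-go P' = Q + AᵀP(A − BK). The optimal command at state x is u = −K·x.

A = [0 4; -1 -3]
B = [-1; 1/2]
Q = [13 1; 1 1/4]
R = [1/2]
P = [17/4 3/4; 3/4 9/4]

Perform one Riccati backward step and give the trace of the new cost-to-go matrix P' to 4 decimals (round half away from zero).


25.1404

BᵀP = [-3.8750 0.3750]
S = R + BᵀPB = [1/2] + [4.0625] = [4.5625]
BᵀPA = [-0.3750 -16.6250]
K = S⁻¹·BᵀPA = [-0.0822 -3.6438]
A−BK = [-0.0822 0.3562; -0.9589 -1.1781]
AᵀP(A−BK) = [2.2192 2.3836; 2.3836 9.6712]
P' = Q + AᵀP(A−BK) = [15.2192 3.3836; 3.3836 9.9212]
tr(P') = 25.1404


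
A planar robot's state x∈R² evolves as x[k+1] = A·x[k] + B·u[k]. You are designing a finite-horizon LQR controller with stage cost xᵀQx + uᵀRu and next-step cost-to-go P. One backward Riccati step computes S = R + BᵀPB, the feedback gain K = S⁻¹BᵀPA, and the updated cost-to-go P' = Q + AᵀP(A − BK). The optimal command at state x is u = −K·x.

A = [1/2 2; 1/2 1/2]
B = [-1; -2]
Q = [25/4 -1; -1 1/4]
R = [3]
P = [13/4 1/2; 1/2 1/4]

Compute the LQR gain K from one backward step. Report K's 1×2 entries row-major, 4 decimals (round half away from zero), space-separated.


-0.2838 -0.9730

BᵀP = [-4.2500 -1.0000]
S = R + BᵀPB = [3] + [6.2500] = [9.2500]
BᵀPA = [-2.6250 -9.0000]
K = S⁻¹·BᵀPA = [-0.2838 -0.9730]
A−BK = [0.2162 1.0270; -0.0676 -1.4459]
AᵀP(A−BK) = [0.3801 1.3834; 1.3834 5.3057]
P' = Q + AᵀP(A−BK) = [6.6301 0.3834; 0.3834 5.5557]
tr(P') = 12.1858


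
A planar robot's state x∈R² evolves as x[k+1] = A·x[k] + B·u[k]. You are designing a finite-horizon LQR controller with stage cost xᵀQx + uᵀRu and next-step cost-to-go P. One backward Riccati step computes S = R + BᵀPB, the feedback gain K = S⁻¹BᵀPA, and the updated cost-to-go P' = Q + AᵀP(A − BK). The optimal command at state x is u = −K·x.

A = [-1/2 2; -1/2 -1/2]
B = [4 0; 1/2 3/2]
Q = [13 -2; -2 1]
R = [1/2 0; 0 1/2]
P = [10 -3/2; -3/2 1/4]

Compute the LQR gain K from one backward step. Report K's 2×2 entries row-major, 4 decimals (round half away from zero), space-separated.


BᵀP = [39.2500 -5.8750; -2.2500 0.3750]
S = R + BᵀPB = [1/2 0; 0 1/2] + [154.0625 -8.8125; -8.8125 0.5625] = [154.5625 -8.8125; -8.8125 1.0625]
BᵀPA = [-16.6875 81.4375; 0.9375 -4.6875]
K = S⁻¹·BᵀPA = [-0.1094 0.5224; -0.0249 -0.0791]
A−BK = [-0.0625 -0.0895; -0.4079 -0.6426]
AᵀP(A−BK) = [0.0105 -0.0211; -0.0211 0.1504]
P' = Q + AᵀP(A−BK) = [13.0105 -2.0211; -2.0211 1.1504]
tr(P') = 14.1608

-0.1094 0.5224 -0.0249 -0.0791


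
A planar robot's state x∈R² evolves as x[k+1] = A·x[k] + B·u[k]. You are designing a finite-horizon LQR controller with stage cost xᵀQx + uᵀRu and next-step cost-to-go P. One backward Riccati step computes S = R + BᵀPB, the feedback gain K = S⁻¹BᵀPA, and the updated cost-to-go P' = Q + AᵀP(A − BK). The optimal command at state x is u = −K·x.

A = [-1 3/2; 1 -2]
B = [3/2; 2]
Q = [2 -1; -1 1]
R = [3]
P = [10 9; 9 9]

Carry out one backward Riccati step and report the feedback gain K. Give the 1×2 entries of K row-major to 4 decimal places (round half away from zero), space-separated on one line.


-0.0130 -0.1169

BᵀP = [33.0000 31.5000]
S = R + BᵀPB = [3] + [112.5000] = [115.5000]
BᵀPA = [-1.5000 -13.5000]
K = S⁻¹·BᵀPA = [-0.0130 -0.1169]
A−BK = [-0.9805 1.6753; 1.0260 -1.7662]
AᵀP(A−BK) = [0.9805 -1.6753; -1.6753 2.9221]
P' = Q + AᵀP(A−BK) = [2.9805 -2.6753; -2.6753 3.9221]
tr(P') = 6.9026


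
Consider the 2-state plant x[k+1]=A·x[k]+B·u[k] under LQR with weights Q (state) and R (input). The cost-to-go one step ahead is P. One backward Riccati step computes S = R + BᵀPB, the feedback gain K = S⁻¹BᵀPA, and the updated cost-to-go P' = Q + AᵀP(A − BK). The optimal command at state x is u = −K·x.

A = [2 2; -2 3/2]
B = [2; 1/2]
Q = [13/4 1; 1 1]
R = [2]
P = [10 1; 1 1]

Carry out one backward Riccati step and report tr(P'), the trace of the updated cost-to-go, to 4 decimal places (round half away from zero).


BᵀP = [20.5000 2.5000]
S = R + BᵀPB = [2] + [42.2500] = [44.2500]
BᵀPA = [36.0000 44.7500]
K = S⁻¹·BᵀPA = [0.8136 1.0113]
A−BK = [0.3729 -0.0226; -2.4068 0.9944]
AᵀP(A−BK) = [6.7119 -0.4068; -0.4068 2.9944]
P' = Q + AᵀP(A−BK) = [9.9619 0.5932; 0.5932 3.9944]
tr(P') = 13.9562

13.9562


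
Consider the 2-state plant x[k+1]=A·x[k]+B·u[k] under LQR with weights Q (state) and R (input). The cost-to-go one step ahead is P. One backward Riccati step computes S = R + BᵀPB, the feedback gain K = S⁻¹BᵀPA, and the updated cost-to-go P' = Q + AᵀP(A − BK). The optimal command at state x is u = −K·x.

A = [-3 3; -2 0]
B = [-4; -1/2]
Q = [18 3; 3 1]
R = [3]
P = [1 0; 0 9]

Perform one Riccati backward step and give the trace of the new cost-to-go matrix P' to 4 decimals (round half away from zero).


45.4706

BᵀP = [-4.0000 -4.5000]
S = R + BᵀPB = [3] + [18.2500] = [21.2500]
BᵀPA = [21.0000 -12.0000]
K = S⁻¹·BᵀPA = [0.9882 -0.5647]
A−BK = [0.9529 0.7412; -1.5059 -0.2824]
AᵀP(A−BK) = [24.2471 2.8588; 2.8588 2.2235]
P' = Q + AᵀP(A−BK) = [42.2471 5.8588; 5.8588 3.2235]
tr(P') = 45.4706


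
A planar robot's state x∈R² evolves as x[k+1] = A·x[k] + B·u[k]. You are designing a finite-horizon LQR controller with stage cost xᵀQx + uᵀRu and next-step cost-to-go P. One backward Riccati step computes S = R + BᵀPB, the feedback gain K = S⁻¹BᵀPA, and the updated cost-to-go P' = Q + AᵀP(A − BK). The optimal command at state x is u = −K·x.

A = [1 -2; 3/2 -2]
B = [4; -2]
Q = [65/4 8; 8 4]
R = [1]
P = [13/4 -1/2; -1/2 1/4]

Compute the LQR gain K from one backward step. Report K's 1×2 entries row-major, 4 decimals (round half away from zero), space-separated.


BᵀP = [14.0000 -2.5000]
S = R + BᵀPB = [1] + [61.0000] = [62.0000]
BᵀPA = [10.2500 -23.0000]
K = S⁻¹·BᵀPA = [0.1653 -0.3710]
A−BK = [0.3387 -0.5161; 1.8306 -2.7419]
AᵀP(A−BK) = [0.6179 -0.9476; -0.9476 1.4677]
P' = Q + AᵀP(A−BK) = [16.8679 7.0524; 7.0524 5.4677]
tr(P') = 22.3357

0.1653 -0.3710


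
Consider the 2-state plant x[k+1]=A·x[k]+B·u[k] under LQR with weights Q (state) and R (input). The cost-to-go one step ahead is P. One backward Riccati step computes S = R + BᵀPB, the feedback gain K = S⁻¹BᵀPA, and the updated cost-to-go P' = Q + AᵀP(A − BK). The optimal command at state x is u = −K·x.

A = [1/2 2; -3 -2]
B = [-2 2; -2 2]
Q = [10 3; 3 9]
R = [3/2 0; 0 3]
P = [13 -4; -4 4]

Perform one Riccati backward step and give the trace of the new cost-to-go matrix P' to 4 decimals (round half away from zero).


133.0338

BᵀP = [-18.0000 0.0000; 18.0000 0.0000]
S = R + BᵀPB = [3/2 0; 0 3] + [36.0000 -36.0000; -36.0000 36.0000] = [37.5000 -36.0000; -36.0000 39.0000]
BᵀPA = [-9.0000 -36.0000; 9.0000 36.0000]
K = S⁻¹·BᵀPA = [-0.1622 -0.6486; 0.0811 0.3243]
A−BK = [0.0135 0.0541; -3.4865 -3.9459]
AᵀP(A−BK) = [49.0608 56.2432; 56.2432 64.9730]
P' = Q + AᵀP(A−BK) = [59.0608 59.2432; 59.2432 73.9730]
tr(P') = 133.0338


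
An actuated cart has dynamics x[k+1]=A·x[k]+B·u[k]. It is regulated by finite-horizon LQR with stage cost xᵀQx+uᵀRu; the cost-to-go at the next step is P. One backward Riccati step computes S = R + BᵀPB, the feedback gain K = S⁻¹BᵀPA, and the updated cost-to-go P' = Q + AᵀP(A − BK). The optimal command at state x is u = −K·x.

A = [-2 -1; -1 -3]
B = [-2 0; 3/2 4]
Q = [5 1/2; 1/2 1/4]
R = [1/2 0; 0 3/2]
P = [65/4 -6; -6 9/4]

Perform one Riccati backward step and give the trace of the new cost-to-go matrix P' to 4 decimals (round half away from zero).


5.8292

BᵀP = [-41.5000 15.3750; -24.0000 9.0000]
S = R + BᵀPB = [1/2 0; 0 3/2] + [106.0625 61.5000; 61.5000 36.0000] = [106.5625 61.5000; 61.5000 37.5000]
BᵀPA = [67.6250 -4.6250; 39.0000 -3.0000]
K = S⁻¹·BᵀPA = [0.6427 0.0517; -0.0140 -0.1648]
A−BK = [-0.7146 -0.8965; -1.9079 -2.4182]
AᵀP(A−BK) = [0.3345 0.1804; 0.1804 0.2447]
P' = Q + AᵀP(A−BK) = [5.3345 0.6804; 0.6804 0.4947]
tr(P') = 5.8292


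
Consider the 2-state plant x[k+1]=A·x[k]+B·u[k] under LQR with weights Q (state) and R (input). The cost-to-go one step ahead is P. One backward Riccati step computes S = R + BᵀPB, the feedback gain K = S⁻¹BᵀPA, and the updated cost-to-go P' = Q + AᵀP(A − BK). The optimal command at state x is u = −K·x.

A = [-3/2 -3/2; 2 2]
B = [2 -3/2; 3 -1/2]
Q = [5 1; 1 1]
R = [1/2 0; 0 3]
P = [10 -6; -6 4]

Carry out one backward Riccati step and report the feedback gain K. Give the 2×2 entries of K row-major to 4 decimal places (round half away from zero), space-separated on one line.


BᵀP = [2.0000 0.0000; -12.0000 7.0000]
S = R + BᵀPB = [1/2 0; 0 3] + [4.0000 -3.0000; -3.0000 14.5000] = [4.5000 -3.0000; -3.0000 17.5000]
BᵀPA = [-3.0000 -3.0000; 32.0000 32.0000]
K = S⁻¹·BᵀPA = [0.6237 0.6237; 1.9355 1.9355]
A−BK = [0.1559 0.1559; 1.0968 1.0968]
AᵀP(A−BK) = [14.4355 14.4355; 14.4355 14.4355]
P' = Q + AᵀP(A−BK) = [19.4355 15.4355; 15.4355 15.4355]
tr(P') = 34.8710

0.6237 0.6237 1.9355 1.9355


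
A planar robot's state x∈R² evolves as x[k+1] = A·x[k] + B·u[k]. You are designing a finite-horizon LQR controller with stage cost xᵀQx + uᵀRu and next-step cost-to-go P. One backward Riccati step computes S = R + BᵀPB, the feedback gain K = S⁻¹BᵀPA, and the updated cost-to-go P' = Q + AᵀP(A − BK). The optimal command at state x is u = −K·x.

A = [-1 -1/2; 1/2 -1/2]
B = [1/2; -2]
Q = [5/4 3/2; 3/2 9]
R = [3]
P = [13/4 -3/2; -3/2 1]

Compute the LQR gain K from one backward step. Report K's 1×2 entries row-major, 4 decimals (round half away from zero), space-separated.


BᵀP = [4.6250 -2.7500]
S = R + BᵀPB = [3] + [7.8125] = [10.8125]
BᵀPA = [-6.0000 -0.9375]
K = S⁻¹·BᵀPA = [-0.5549 -0.0867]
A−BK = [-0.7225 -0.4566; -0.6098 -0.6734]
AᵀP(A−BK) = [1.6705 0.4798; 0.4798 0.2312]
P' = Q + AᵀP(A−BK) = [2.9205 1.9798; 1.9798 9.2312]
tr(P') = 12.1517

-0.5549 -0.0867


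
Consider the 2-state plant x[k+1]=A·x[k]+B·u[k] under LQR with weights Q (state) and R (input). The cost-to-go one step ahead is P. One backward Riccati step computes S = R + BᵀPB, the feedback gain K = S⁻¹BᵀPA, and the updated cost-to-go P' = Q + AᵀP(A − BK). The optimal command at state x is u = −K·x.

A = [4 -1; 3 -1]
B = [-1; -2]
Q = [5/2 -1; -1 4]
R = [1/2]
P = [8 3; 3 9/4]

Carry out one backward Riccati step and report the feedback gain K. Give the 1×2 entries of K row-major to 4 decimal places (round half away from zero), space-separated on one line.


-2.6610 0.7288

BᵀP = [-14.0000 -7.5000]
S = R + BᵀPB = [1/2] + [29.0000] = [29.5000]
BᵀPA = [-78.5000 21.5000]
K = S⁻¹·BᵀPA = [-2.6610 0.7288]
A−BK = [1.3390 -0.2712; -2.3220 0.4576]
AᵀP(A−BK) = [11.3602 -2.5381; -2.5381 0.5805]
P' = Q + AᵀP(A−BK) = [13.8602 -3.5381; -3.5381 4.5805]
tr(P') = 18.4407


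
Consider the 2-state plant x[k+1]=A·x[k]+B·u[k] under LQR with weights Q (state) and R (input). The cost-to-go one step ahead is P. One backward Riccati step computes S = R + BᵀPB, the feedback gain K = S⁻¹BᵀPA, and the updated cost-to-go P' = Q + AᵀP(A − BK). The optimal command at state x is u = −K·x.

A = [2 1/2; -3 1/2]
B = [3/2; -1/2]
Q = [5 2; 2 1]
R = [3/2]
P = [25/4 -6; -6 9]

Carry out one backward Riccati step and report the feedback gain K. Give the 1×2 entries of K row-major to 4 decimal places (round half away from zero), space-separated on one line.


2.4336 -0.0210

BᵀP = [12.3750 -13.5000]
S = R + BᵀPB = [3/2] + [25.3125] = [26.8125]
BᵀPA = [65.2500 -0.5625]
K = S⁻¹·BᵀPA = [2.4336 -0.0210]
A−BK = [-1.6503 0.5315; -1.7832 0.4895]
AᵀP(A−BK) = [19.2098 -2.8811; -2.8811 0.8007]
P' = Q + AᵀP(A−BK) = [24.2098 -0.8811; -0.8811 1.8007]
tr(P') = 26.0105


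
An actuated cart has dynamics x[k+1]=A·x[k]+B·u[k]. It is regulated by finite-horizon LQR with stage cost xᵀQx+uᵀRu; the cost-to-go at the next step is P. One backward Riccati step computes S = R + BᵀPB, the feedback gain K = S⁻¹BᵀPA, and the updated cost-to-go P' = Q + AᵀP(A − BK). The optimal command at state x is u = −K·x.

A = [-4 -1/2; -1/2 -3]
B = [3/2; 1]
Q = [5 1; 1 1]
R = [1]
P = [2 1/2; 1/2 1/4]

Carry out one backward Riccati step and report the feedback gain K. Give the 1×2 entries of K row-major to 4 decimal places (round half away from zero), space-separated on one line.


-2.0000 -0.6552

BᵀP = [3.5000 1.0000]
S = R + BᵀPB = [1] + [6.2500] = [7.2500]
BᵀPA = [-14.5000 -4.7500]
K = S⁻¹·BᵀPA = [-2.0000 -0.6552]
A−BK = [-1.0000 0.4828; 1.5000 -2.3448]
AᵀP(A−BK) = [5.0625 1.0000; 1.0000 1.1379]
P' = Q + AᵀP(A−BK) = [10.0625 2.0000; 2.0000 2.1379]
tr(P') = 12.2004


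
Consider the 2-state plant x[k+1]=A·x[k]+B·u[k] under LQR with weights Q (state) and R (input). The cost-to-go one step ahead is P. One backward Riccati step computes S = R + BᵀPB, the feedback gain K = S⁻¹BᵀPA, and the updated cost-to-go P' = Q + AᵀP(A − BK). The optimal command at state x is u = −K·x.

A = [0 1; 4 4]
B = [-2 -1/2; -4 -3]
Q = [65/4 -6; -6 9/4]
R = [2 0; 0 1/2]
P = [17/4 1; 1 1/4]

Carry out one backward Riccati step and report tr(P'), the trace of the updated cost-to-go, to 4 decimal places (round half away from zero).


19.2057

BᵀP = [-12.5000 -3.0000; -5.1250 -1.2500]
S = R + BᵀPB = [2 0; 0 1/2] + [37.0000 15.2500; 15.2500 6.3125] = [39.0000 15.2500; 15.2500 6.8125]
BᵀPA = [-12.0000 -24.5000; -5.0000 -10.1250]
K = S⁻¹·BᵀPA = [-0.1660 -0.3774; -0.3623 -0.6415]
A−BK = [-0.5132 -0.0755; 2.2491 0.5660]
AᵀP(A−BK) = [0.1962 0.2642; 0.2642 0.5094]
P' = Q + AᵀP(A−BK) = [16.4462 -5.7358; -5.7358 2.7594]
tr(P') = 19.2057


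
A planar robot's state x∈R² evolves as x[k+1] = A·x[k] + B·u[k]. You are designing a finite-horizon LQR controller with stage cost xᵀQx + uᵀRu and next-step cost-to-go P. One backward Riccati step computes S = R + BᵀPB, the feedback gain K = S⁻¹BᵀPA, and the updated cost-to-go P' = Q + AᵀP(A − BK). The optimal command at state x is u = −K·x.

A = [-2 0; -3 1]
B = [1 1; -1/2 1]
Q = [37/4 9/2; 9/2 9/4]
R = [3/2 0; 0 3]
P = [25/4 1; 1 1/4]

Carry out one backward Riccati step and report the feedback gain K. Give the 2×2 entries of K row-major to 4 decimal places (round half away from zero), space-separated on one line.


BᵀP = [5.7500 0.8750; 7.2500 1.2500]
S = R + BᵀPB = [3/2 0; 0 3] + [5.3125 6.6250; 6.6250 8.5000] = [6.8125 6.6250; 6.6250 11.5000]
BᵀPA = [-14.1250 0.8750; -18.2500 1.2500]
K = S⁻¹·BᵀPA = [-1.2054 0.0517; -0.8925 0.0789]
A−BK = [0.0980 -0.1306; -2.7102 0.9469]
AᵀP(A−BK) = [5.9347 -0.5796; -0.5796 0.1061]
P' = Q + AᵀP(A−BK) = [15.1847 3.9204; 3.9204 2.3561]
tr(P') = 17.5408

-1.2054 0.0517 -0.8925 0.0789


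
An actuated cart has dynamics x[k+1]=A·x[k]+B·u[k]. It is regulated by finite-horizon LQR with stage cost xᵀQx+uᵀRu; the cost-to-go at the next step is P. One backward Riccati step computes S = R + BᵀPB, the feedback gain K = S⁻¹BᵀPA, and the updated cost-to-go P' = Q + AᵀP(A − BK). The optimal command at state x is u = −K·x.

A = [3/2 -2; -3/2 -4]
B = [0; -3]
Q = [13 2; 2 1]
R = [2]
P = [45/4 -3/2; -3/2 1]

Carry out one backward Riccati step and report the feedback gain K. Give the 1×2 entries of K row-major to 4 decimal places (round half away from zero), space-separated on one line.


1.0227 0.2727

BᵀP = [4.5000 -3.0000]
S = R + BᵀPB = [2] + [9.0000] = [11.0000]
BᵀPA = [11.2500 3.0000]
K = S⁻¹·BᵀPA = [1.0227 0.2727]
A−BK = [1.5000 -2.0000; 1.5682 -3.1818]
AᵀP(A−BK) = [22.8068 -26.3182; -26.3182 36.1818]
P' = Q + AᵀP(A−BK) = [35.8068 -24.3182; -24.3182 37.1818]
tr(P') = 72.9886


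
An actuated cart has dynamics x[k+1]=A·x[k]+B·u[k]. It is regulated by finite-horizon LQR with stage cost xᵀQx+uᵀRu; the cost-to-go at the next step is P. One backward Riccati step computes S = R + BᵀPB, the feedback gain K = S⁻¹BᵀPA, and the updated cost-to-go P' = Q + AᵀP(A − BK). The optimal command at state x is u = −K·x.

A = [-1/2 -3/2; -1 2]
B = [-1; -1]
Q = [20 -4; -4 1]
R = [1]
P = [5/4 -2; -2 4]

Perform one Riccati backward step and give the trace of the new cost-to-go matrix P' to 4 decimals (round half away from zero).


BᵀP = [0.7500 -2.0000]
S = R + BᵀPB = [1] + [1.2500] = [2.2500]
BᵀPA = [1.6250 -5.1250]
K = S⁻¹·BᵀPA = [0.7222 -2.2778]
A−BK = [0.2222 -3.7778; -0.2778 -0.2778]
AᵀP(A−BK) = [1.1389 -4.3611; -4.3611 19.1389]
P' = Q + AᵀP(A−BK) = [21.1389 -8.3611; -8.3611 20.1389]
tr(P') = 41.2778

41.2778
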